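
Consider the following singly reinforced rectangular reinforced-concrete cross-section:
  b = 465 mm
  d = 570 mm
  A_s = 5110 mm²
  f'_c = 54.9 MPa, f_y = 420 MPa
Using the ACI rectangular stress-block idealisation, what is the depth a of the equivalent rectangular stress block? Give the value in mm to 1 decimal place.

T = A_s f_y = 5110 × 420 = 2146200 N = 2146.2 kN.
Setting C = 0.85 f'_c a b equal to T: a = 2146200/(0.85 × 54.9 × 465) = 98.9 mm.

a ≈ 98.9 mm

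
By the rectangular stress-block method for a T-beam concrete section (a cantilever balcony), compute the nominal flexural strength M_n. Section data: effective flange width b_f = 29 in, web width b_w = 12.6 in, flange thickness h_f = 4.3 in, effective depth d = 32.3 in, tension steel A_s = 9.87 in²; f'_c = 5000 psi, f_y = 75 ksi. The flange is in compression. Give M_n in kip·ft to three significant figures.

M_n ≈ 1790 kip·ft

Tension: T = A_s f_y = 9.87 × 75 = 740.25 kips.
Try a within the flange: a = T/(0.85 f'_c b_f) = 740.25/(0.85 × 5 × 29) = 6.006 in.
a = 6.006 > h_f = 4.3 in: the block extends into the web. Split into flange-overhang and web parts.
C_f = 0.85 f'_c (b_f − b_w) h_f = 0.85 × 5 × (29 − 12.6) × 4.3 = 299.7 kips.
Remaining web compression depth: a_w = (T − C_f)/(0.85 f'_c b_w) = (740.25 − 299.7)/(0.85 × 5 × 12.6) = 8.227 in.
M_n = C_f(d − h_f/2) + (T − C_f)(d − a_w/2) = 299.7 × (32.3 − 2.15) + 440.55 × (32.3 − 4.1135) = 9036.0 + 12417.6 = 21453.6 kip·in.
M_n = 21453.6/12 = 1787.80 kip·ft.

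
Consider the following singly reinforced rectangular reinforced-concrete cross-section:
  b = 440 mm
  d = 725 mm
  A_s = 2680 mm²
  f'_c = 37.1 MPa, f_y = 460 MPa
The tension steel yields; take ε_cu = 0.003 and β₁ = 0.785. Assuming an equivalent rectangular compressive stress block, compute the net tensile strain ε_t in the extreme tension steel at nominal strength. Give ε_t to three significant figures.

ε_t ≈ 0.0162

a = A_s f_y/(0.85 f'_c b) = 88.85 mm.
β₁ = 0.785, so c = a/β₁ = 88.85/0.785 = 113.18 mm.
From the linear strain diagram with ε_cu = 0.003: ε_t = 0.003 (d − c)/c = 0.003 × (725 − 113.18)/113.18 = 0.0162.
Since ε_t ≥ 0.005, the section is tension-controlled.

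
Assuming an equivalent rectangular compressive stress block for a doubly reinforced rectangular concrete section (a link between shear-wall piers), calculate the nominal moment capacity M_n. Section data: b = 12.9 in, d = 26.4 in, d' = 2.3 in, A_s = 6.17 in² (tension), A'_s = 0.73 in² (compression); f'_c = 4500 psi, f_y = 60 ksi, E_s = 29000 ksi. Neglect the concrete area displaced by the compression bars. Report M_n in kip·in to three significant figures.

Assume both steels yield.
a = (A_s − A'_s) f_y/(0.85 f'_c b) = (6.17 − 0.73) × 60/(0.85 × 4.5 × 12.9) = 6.615 in.
c = a/β₁ = 6.615/0.825 = 8.018 in; ε'_s = 0.003(c − d')/c = 0.0021 ≥ ε_y = 0.0021, so the compression steel yields.
M_n = (A_s − A'_s) f_y (d − a/2) + A'_s f_y (d − d') = 326.4 × (26.4 − 3.3075) + 43.8 × (26.4 − 2.3) = 7537.4 + 1055.6 = 8593.0 kip·in.

M_n ≈ 8590 kip·in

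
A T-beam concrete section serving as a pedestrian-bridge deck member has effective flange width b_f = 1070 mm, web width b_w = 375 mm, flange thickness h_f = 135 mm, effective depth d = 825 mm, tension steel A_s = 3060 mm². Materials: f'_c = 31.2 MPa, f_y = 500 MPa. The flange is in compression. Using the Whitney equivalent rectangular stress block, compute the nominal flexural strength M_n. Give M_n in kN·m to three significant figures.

Tension: T = A_s f_y = 3060 × 500 = 1530000 N.
Try a within the flange: a = T/(0.85 f'_c b_f) = 1530000/(0.85 × 31.2 × 1070) = 53.92 mm.
Since a = 53.92 ≤ h_f = 135 mm, the stress block lies entirely in the flange; analyse as a rectangular beam of width b_f.
M_n = T(d − a/2) = 1530000 × (825 − 26.96) = 1221.00 × 10⁶ N·mm.
M_n = 1221.00 kN·m.

M_n ≈ 1220 kN·m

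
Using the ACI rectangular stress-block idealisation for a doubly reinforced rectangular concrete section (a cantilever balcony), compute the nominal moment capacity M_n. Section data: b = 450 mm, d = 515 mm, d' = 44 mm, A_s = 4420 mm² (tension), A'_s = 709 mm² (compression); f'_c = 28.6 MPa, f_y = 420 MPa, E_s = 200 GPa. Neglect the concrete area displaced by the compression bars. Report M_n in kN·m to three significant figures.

Assume both tension and compression steel yield.
Net tension couple steel: A_s − A'_s = 3711 mm².
a = (A_s − A'_s) f_y / (0.85 f'_c b) = 1558620/(0.85 × 28.6 × 450) = 142.48 mm.
c = a/β₁ = 142.48/0.846 = 168.42 mm; ε'_s = 0.003(c − d')/c = 0.0022 ≥ f_y/E_s = 0.0021, so compression steel does yield.
M_n = (A_s − A'_s) f_y (d − a/2) + A'_s f_y (d − d') = [1558620 × (515 − 71.24) + 297780 × (515 − 44)] × 10⁻⁶ = 691.65 + 140.25 = 831.90 kN·m.

M_n ≈ 832 kN·m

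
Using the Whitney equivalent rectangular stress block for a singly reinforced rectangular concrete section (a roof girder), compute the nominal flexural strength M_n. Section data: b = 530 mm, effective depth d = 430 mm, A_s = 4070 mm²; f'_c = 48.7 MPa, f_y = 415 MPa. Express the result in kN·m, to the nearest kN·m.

M_n ≈ 661 kN·m

T = A_s f_y = 4070 × 415 = 1689050 N = 1689.05 kN.
From C = T: a = T/(0.85 f'_c b) = 1689050/(0.85 × 48.7 × 530) = 76.99 mm.
M_n = T(d − a/2) = 1689.05 kN × (430 − 38.495) mm = 661.27 kN·m.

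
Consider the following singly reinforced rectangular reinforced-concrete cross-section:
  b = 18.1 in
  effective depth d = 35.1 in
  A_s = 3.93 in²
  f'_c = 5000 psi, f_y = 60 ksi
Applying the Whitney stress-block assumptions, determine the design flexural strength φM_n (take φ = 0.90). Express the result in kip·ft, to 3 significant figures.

φM_n ≈ 594 kip·ft

T = A_s f_y = 3.93 × 60 = 235.8 kips.
a = T/(0.85 f'_c b) = 235.8/(0.85 × 5 × 18.1) = 3.065 in.
M_n = T(d − a/2) = 235.8 × (35.1 − 1.5325) = 7915.2 kip·in = 7915.2/12 = 659.60 kip·ft.
φM_n = 0.90 × 659.60 = 593.64 kip·ft.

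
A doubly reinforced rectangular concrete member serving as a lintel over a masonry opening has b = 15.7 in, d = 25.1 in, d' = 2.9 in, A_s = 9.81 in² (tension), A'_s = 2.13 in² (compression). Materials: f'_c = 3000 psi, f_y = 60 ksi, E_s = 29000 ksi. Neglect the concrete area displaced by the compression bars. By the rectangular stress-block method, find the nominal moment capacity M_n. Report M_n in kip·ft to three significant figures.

M_n ≈ 979 kip·ft

Assume both steels yield.
a = (A_s − A'_s) f_y/(0.85 f'_c b) = (9.81 − 2.13) × 60/(0.85 × 3 × 15.7) = 11.510 in.
c = a/β₁ = 11.510/0.85 = 13.541 in; ε'_s = 0.003(c − d')/c = 0.0024 ≥ ε_y = 0.0021, so the compression steel yields.
M_n = (A_s − A'_s) f_y (d − a/2) + A'_s f_y (d − d') = 460.8 × (25.1 − 5.755) + 127.8 × (25.1 − 2.9) = 8914.2 + 2837.2 = 11751.4 kip·in = 11751.4/12 = 979.28 kip·ft.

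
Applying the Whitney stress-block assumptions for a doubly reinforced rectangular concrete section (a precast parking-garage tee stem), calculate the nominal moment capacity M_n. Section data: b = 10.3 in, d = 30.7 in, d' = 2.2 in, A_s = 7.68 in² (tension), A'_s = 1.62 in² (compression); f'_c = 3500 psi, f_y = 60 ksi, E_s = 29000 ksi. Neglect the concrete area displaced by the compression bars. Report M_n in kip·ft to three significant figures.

Assume both steels yield.
a = (A_s − A'_s) f_y/(0.85 f'_c b) = (7.68 − 1.62) × 60/(0.85 × 3.5 × 10.3) = 11.866 in.
c = a/β₁ = 11.866/0.85 = 13.960 in; ε'_s = 0.003(c − d')/c = 0.0025 ≥ ε_y = 0.0021, so the compression steel yields.
M_n = (A_s − A'_s) f_y (d − a/2) + A'_s f_y (d − d') = 363.6 × (30.7 − 5.933) + 97.2 × (30.7 − 2.2) = 9005.3 + 2770.2 = 11775.5 kip·in = 11775.5/12 = 981.29 kip·ft.

M_n ≈ 981 kip·ft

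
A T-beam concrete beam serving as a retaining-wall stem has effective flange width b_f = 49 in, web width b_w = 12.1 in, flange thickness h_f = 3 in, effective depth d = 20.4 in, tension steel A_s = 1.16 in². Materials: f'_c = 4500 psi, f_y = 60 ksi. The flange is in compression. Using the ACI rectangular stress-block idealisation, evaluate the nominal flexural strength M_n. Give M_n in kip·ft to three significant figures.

Tension: T = A_s f_y = 1.16 × 60 = 69.6 kips.
Try a within the flange: a = T/(0.85 f'_c b_f) = 69.6/(0.85 × 4.5 × 49) = 0.371 in.
Since a = 0.371 ≤ h_f = 3 in, the stress block lies entirely in the flange; analyse as a rectangular beam of width b_f.
M_n = T(d − a/2) = 69.6 × (20.4 − 0.1855) = 1406.9 kip·in.
M_n = 1406.9/12 = 117.24 kip·ft.

M_n ≈ 117 kip·ft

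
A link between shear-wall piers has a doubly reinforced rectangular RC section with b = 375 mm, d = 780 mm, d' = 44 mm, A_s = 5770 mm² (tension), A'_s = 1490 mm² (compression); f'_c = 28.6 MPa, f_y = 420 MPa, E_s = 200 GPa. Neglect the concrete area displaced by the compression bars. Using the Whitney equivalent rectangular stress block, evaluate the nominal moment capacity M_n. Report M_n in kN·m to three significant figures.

M_n ≈ 1690 kN·m

Assume both tension and compression steel yield.
Net tension couple steel: A_s − A'_s = 4280 mm².
a = (A_s − A'_s) f_y / (0.85 f'_c b) = 1797600/(0.85 × 28.6 × 375) = 197.19 mm.
c = a/β₁ = 197.19/0.846 = 233.09 mm; ε'_s = 0.003(c − d')/c = 0.0024 ≥ f_y/E_s = 0.0021, so compression steel does yield.
M_n = (A_s − A'_s) f_y (d − a/2) + A'_s f_y (d − d') = [1797600 × (780 − 98.595) + 625800 × (780 − 44)] × 10⁻⁶ = 1224.89 + 460.59 = 1685.48 kN·m.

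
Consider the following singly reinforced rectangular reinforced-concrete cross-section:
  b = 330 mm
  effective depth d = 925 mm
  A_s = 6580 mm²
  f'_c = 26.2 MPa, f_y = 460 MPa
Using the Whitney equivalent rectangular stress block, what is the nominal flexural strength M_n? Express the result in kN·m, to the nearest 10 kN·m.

T = A_s f_y = 6580 × 460 = 3026800 N = 3026.8 kN.
From C = T: a = T/(0.85 f'_c b) = 3026800/(0.85 × 26.2 × 330) = 411.86 mm.
M_n = T(d − a/2) = 3026.8 kN × (925 − 205.93) mm = 2176.48 kN·m.

M_n ≈ 2180 kN·m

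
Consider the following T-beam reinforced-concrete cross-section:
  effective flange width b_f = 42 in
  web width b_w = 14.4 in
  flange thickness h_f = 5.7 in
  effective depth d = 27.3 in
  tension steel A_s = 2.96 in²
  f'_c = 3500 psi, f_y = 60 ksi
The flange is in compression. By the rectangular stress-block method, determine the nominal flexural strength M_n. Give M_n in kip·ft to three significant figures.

Tension: T = A_s f_y = 2.96 × 60 = 177.6 kips.
Try a within the flange: a = T/(0.85 f'_c b_f) = 177.6/(0.85 × 3.5 × 42) = 1.421 in.
Since a = 1.421 ≤ h_f = 5.7 in, the stress block lies entirely in the flange; analyse as a rectangular beam of width b_f.
M_n = T(d − a/2) = 177.6 × (27.3 − 0.7105) = 4722.3 kip·in.
M_n = 4722.3/12 = 393.53 kip·ft.

M_n ≈ 394 kip·ft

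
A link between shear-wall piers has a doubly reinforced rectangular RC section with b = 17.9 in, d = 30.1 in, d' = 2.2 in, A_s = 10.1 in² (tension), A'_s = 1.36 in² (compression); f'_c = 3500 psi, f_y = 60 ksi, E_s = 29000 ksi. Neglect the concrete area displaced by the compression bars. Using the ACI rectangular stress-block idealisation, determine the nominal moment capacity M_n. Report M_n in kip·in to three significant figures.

Assume both steels yield.
a = (A_s − A'_s) f_y/(0.85 f'_c b) = (10.1 − 1.36) × 60/(0.85 × 3.5 × 17.9) = 9.847 in.
c = a/β₁ = 9.847/0.85 = 11.585 in; ε'_s = 0.003(c − d')/c = 0.0024 ≥ ε_y = 0.0021, so the compression steel yields.
M_n = (A_s − A'_s) f_y (d − a/2) + A'_s f_y (d − d') = 524.4 × (30.1 − 4.9235) + 81.6 × (30.1 − 2.2) = 13202.6 + 2276.6 = 15479.2 kip·in.

M_n ≈ 15500 kip·in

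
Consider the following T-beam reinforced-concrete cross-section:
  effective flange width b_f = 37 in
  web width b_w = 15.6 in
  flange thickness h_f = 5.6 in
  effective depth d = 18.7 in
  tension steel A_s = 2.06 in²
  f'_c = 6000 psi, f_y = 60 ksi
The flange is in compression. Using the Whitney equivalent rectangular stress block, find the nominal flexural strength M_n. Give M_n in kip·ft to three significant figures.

M_n ≈ 189 kip·ft

Tension: T = A_s f_y = 2.06 × 60 = 123.6 kips.
Try a within the flange: a = T/(0.85 f'_c b_f) = 123.6/(0.85 × 6 × 37) = 0.655 in.
Since a = 0.655 ≤ h_f = 5.6 in, the stress block lies entirely in the flange; analyse as a rectangular beam of width b_f.
M_n = T(d − a/2) = 123.6 × (18.7 − 0.3275) = 2270.8 kip·in.
M_n = 2270.8/12 = 189.23 kip·ft.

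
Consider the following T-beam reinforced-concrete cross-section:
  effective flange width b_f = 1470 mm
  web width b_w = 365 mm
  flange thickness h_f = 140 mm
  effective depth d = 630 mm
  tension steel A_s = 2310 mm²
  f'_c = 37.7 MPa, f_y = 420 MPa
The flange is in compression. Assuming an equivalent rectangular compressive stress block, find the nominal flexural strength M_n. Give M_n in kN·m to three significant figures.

M_n ≈ 601 kN·m

Tension: T = A_s f_y = 2310 × 420 = 970200 N.
Try a within the flange: a = T/(0.85 f'_c b_f) = 970200/(0.85 × 37.7 × 1470) = 20.60 mm.
Since a = 20.60 ≤ h_f = 140 mm, the stress block lies entirely in the flange; analyse as a rectangular beam of width b_f.
M_n = T(d − a/2) = 970200 × (630 − 10.3) = 601.23 × 10⁶ N·mm.
M_n = 601.23 kN·m.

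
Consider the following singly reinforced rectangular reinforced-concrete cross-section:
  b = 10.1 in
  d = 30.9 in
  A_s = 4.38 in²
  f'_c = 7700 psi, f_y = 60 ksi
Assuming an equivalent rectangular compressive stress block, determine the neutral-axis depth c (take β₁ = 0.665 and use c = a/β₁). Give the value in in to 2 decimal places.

c ≈ 5.98 in

T = A_s f_y = 4.38 × 60 = 262.8 kips.
a = T/(0.85 f'_c b) = 262.8/(0.85 × 7.7 × 10.1) = 3.9755 in.
With β₁ = 0.665, c = a/β₁ = 3.9755/0.665 = 5.98 in.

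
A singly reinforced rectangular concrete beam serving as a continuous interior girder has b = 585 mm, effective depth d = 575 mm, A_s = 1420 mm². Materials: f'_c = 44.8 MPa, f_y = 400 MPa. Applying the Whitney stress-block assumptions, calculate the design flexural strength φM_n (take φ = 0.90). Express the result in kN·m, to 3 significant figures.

φM_n ≈ 287 kN·m

T = A_s f_y = 1420 × 400 = 568000 N = 568 kN.
From C = T: a = T/(0.85 f'_c b) = 568000/(0.85 × 44.8 × 585) = 25.50 mm.
M_n = T(d − a/2) = 568 kN × (575 − 12.75) mm = 319.36 kN·m.
φM_n = 0.90 × 319.36 = 287.42 kN·m.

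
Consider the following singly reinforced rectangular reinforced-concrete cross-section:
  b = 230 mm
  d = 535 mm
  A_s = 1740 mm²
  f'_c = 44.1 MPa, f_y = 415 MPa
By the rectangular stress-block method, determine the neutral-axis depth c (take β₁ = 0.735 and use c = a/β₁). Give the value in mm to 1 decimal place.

T = A_s f_y = 1740 × 415 = 722100 N = 722.1 kN.
Setting C = 0.85 f'_c a b equal to T: a = 722100/(0.85 × 44.1 × 230) = 83.755 mm.
With β₁ = 0.735, c = a/β₁ = 83.755/0.735 = 114.0 mm.

c ≈ 114.0 mm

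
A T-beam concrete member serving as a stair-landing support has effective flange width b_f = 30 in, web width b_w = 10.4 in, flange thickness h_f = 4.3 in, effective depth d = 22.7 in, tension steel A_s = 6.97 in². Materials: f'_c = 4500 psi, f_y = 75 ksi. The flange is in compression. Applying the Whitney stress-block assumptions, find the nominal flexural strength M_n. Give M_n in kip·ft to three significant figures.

Tension: T = A_s f_y = 6.97 × 75 = 522.75 kips.
Try a within the flange: a = T/(0.85 f'_c b_f) = 522.75/(0.85 × 4.5 × 30) = 4.556 in.
a = 4.556 > h_f = 4.3 in: the block extends into the web. Split into flange-overhang and web parts.
C_f = 0.85 f'_c (b_f − b_w) h_f = 0.85 × 4.5 × (30 − 10.4) × 4.3 = 322.4 kips.
Remaining web compression depth: a_w = (T − C_f)/(0.85 f'_c b_w) = (522.75 − 322.4)/(0.85 × 4.5 × 10.4) = 5.036 in.
M_n = C_f(d − h_f/2) + (T − C_f)(d − a_w/2) = 322.4 × (22.7 − 2.15) + 200.35 × (22.7 − 2.518) = 6625.3 + 4043.5 = 10668.8 kip·in.
M_n = 10668.8/12 = 889.07 kip·ft.

M_n ≈ 889 kip·ft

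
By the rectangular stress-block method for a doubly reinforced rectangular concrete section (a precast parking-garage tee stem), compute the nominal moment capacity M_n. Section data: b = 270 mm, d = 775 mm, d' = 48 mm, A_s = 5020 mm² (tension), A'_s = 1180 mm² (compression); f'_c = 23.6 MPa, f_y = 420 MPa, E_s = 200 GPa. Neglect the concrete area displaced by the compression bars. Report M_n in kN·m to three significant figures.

Assume both tension and compression steel yield.
Net tension couple steel: A_s − A'_s = 3840 mm².
a = (A_s − A'_s) f_y / (0.85 f'_c b) = 1612800/(0.85 × 23.6 × 270) = 297.77 mm.
c = a/β₁ = 297.77/0.85 = 350.32 mm; ε'_s = 0.003(c − d')/c = 0.0026 ≥ f_y/E_s = 0.0021, so compression steel does yield.
M_n = (A_s − A'_s) f_y (d − a/2) + A'_s f_y (d − d') = [1612800 × (775 − 148.885) + 495600 × (775 − 48)] × 10⁻⁶ = 1009.80 + 360.30 = 1370.10 kN·m.

M_n ≈ 1370 kN·m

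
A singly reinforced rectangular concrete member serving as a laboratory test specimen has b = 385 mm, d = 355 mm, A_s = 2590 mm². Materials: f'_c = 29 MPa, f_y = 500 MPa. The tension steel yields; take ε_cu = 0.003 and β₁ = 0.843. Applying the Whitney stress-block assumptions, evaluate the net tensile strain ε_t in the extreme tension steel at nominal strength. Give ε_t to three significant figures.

ε_t ≈ 0.00358

a = A_s f_y/(0.85 f'_c b) = 136.46 mm.
β₁ = 0.843, so c = a/β₁ = 136.46/0.843 = 161.87 mm.
From the linear strain diagram with ε_cu = 0.003: ε_t = 0.003 (d − c)/c = 0.003 × (355 − 161.87)/161.87 = 0.00358.
ε_t < 0.004 — the section is over-reinforced for flexure under ACI limits.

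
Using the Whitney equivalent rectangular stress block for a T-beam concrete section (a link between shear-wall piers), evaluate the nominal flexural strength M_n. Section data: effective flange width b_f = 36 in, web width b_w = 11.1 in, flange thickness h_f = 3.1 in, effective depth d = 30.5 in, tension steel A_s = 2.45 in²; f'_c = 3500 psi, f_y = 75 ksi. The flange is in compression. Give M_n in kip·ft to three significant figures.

Tension: T = A_s f_y = 2.45 × 75 = 183.75 kips.
Try a within the flange: a = T/(0.85 f'_c b_f) = 183.75/(0.85 × 3.5 × 36) = 1.716 in.
Since a = 1.716 ≤ h_f = 3.1 in, the stress block lies entirely in the flange; analyse as a rectangular beam of width b_f.
M_n = T(d − a/2) = 183.75 × (30.5 − 0.858) = 5446.7 kip·in.
M_n = 5446.7/12 = 453.89 kip·ft.

M_n ≈ 454 kip·ft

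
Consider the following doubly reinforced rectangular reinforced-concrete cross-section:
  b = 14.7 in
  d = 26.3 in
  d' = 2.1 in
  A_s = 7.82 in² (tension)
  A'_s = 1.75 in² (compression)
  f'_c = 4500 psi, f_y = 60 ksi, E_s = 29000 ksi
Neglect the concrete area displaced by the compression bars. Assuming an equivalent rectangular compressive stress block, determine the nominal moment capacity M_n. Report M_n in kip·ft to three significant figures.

Assume both steels yield.
a = (A_s − A'_s) f_y/(0.85 f'_c b) = (7.82 − 1.75) × 60/(0.85 × 4.5 × 14.7) = 6.477 in.
c = a/β₁ = 6.477/0.825 = 7.851 in; ε'_s = 0.003(c − d')/c = 0.0022 ≥ ε_y = 0.0021, so the compression steel yields.
M_n = (A_s − A'_s) f_y (d − a/2) + A'_s f_y (d − d') = 364.2 × (26.3 − 3.2385) + 105 × (26.3 − 2.1) = 8399.0 + 2541.0 = 10940.0 kip·in = 10940.0/12 = 911.67 kip·ft.

M_n ≈ 912 kip·ft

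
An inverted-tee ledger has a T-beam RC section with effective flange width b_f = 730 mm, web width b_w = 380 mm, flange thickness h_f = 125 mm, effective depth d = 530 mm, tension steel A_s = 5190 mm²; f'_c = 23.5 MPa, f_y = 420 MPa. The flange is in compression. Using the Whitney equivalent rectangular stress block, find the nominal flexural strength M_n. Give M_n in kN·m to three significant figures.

Tension: T = A_s f_y = 5190 × 420 = 2179800 N.
Try a within the flange: a = T/(0.85 f'_c b_f) = 2179800/(0.85 × 23.5 × 730) = 149.49 mm.
a = 149.49 > h_f = 125 mm: the block extends into the web. Split into flange-overhang and web parts.
C_f = 0.85 f'_c (b_f − b_w) h_f = 0.85 × 23.5 × (730 − 380) × 125 = 873906 N.
Remaining web compression depth: a_w = (T − C_f)/(0.85 f'_c b_w) = (2179800 − 873906)/(0.85 × 23.5 × 380) = 172.04 mm.
M_n = C_f(d − h_f/2) + (T − C_f)(d − a_w/2) = 873906 × (530 − 62.5) + 1305894 × (530 − 86.02) = 408.55 + 579.79 = 988.34 × 10⁶ N·mm.
M_n = 988.34 kN·m.

M_n ≈ 988 kN·m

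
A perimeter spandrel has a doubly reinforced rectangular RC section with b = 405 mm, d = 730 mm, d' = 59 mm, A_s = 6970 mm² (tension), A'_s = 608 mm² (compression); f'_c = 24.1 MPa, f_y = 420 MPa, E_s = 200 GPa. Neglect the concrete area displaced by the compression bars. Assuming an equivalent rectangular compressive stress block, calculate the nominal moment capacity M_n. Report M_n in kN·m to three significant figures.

M_n ≈ 1690 kN·m

Assume both tension and compression steel yield.
Net tension couple steel: A_s − A'_s = 6362 mm².
a = (A_s − A'_s) f_y / (0.85 f'_c b) = 2672040/(0.85 × 24.1 × 405) = 322.07 mm.
c = a/β₁ = 322.07/0.85 = 378.91 mm; ε'_s = 0.003(c − d')/c = 0.0025 ≥ f_y/E_s = 0.0021, so compression steel does yield.
M_n = (A_s − A'_s) f_y (d − a/2) + A'_s f_y (d − d') = [2672040 × (730 − 161.035) + 255360 × (730 − 59)] × 10⁻⁶ = 1520.30 + 171.35 = 1691.65 kN·m.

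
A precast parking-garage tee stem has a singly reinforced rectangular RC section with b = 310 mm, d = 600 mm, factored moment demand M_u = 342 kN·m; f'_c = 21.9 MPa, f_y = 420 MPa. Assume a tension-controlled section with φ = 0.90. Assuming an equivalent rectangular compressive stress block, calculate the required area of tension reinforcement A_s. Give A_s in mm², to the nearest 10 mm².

M_n = M_u/φ = 342/0.90 = 380 kN·m.
With M_n = 0.85 f'_c a b (d − a/2), solve the quadratic for a:
a = d − √(d² − 2M_n/(0.85 f'_c b)) = 600 − √(600² − 2 × 380×10⁶/(0.85 × 21.9 × 310)) = 122.19 mm.
A_s = 0.85 f'_c a b / f_y = 0.85 × 21.9 × 122.19 × 310 / 420 = 1678.8 mm².

A_s ≈ 1680 mm²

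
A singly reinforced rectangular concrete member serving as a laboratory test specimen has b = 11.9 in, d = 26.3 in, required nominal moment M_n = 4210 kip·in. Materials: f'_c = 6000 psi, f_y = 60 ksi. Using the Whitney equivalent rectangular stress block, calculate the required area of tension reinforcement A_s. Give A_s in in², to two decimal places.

A_s ≈ 2.82 in²

From M_n = 0.85 f'_c a b (d − a/2):
a = d − √(d² − 2M_n/(0.85 f'_c b)) = 26.3 − √(26.3² − 2 × 4210/(0.85 × 6 × 11.9)) = 2.785 in.
A_s = 0.85 f'_c a b / f_y = 0.85 × 6 × 2.785 × 11.9 / 60 = 2.817 in².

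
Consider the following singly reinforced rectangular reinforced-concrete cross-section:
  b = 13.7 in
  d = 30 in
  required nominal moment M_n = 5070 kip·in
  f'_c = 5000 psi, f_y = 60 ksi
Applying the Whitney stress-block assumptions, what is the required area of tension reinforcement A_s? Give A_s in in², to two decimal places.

A_s ≈ 2.97 in²

From M_n = 0.85 f'_c a b (d − a/2):
a = d − √(d² − 2M_n/(0.85 f'_c b)) = 30 − √(30² − 2 × 5070/(0.85 × 5 × 13.7)) = 3.058 in.
A_s = 0.85 f'_c a b / f_y = 0.85 × 5 × 3.058 × 13.7 / 60 = 2.968 in².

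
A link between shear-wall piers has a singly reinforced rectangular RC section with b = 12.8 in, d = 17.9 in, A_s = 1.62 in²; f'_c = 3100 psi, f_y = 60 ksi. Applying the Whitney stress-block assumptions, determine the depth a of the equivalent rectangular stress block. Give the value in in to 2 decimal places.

a ≈ 2.88 in

T = A_s f_y = 1.62 × 60 = 97.2 kips.
a = T/(0.85 f'_c b) = 97.2/(0.85 × 3.1 × 12.8) = 2.88 in.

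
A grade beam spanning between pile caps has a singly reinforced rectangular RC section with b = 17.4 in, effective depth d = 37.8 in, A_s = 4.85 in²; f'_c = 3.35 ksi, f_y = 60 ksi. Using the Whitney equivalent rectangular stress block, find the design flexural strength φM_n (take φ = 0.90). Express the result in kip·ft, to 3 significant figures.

T = A_s f_y = 4.85 × 60 = 291 kips.
a = T/(0.85 f'_c b) = 291/(0.85 × 3.35 × 17.4) = 5.873 in.
M_n = T(d − a/2) = 291 × (37.8 − 2.9365) = 10145.3 kip·in = 10145.3/12 = 845.44 kip·ft.
φM_n = 0.90 × 845.44 = 760.90 kip·ft.

φM_n ≈ 761 kip·ft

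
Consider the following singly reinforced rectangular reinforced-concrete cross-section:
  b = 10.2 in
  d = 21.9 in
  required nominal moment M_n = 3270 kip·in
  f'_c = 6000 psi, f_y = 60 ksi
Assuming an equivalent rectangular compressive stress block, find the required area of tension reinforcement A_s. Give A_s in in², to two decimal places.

A_s ≈ 2.68 in²

From M_n = 0.85 f'_c a b (d − a/2):
a = d − √(d² − 2M_n/(0.85 f'_c b)) = 21.9 − √(21.9² − 2 × 3270/(0.85 × 6 × 10.2)) = 3.088 in.
A_s = 0.85 f'_c a b / f_y = 0.85 × 6 × 3.088 × 10.2 / 60 = 2.677 in².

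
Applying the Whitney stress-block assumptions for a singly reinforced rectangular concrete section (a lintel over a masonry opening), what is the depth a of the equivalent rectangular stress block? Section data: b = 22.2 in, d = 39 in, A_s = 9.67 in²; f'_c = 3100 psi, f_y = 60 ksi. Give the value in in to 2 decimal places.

T = A_s f_y = 9.67 × 60 = 580.2 kips.
a = T/(0.85 f'_c b) = 580.2/(0.85 × 3.1 × 22.2) = 9.92 in.

a ≈ 9.92 in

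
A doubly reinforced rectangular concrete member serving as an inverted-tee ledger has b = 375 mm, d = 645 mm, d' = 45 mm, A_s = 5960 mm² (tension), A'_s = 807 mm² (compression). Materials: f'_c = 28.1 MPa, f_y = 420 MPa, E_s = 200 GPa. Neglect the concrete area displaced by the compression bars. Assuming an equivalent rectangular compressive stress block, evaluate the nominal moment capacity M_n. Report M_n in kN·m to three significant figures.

M_n ≈ 1340 kN·m

Assume both tension and compression steel yield.
Net tension couple steel: A_s − A'_s = 5153 mm².
a = (A_s − A'_s) f_y / (0.85 f'_c b) = 2164260/(0.85 × 28.1 × 375) = 241.63 mm.
c = a/β₁ = 241.63/0.849 = 284.61 mm; ε'_s = 0.003(c − d')/c = 0.0025 ≥ f_y/E_s = 0.0021, so compression steel does yield.
M_n = (A_s − A'_s) f_y (d − a/2) + A'_s f_y (d − d') = [2164260 × (645 − 120.815) + 338940 × (645 − 45)] × 10⁻⁶ = 1134.47 + 203.36 = 1337.83 kN·m.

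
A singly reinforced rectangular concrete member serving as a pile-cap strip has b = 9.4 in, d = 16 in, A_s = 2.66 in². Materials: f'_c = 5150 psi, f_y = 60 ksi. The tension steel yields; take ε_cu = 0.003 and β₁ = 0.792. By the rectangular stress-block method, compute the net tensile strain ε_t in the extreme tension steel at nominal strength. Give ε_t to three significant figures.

ε_t ≈ 0.00680

a = A_s f_y/(0.85 f'_c b) = 3.879 in.
β₁ = 0.792, so c = a/β₁ = 3.879/0.792 = 4.898 in.
From the linear strain diagram with ε_cu = 0.003: ε_t = 0.003 (d − c)/c = 0.003 × (16 − 4.898)/4.898 = 0.00680.
Since ε_t ≥ 0.005, the section is tension-controlled.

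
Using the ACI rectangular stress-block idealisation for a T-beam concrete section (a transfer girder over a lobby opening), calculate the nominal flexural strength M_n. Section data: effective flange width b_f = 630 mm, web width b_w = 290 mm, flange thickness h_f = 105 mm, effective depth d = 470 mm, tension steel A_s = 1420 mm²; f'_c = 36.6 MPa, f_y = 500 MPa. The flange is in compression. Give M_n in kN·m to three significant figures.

M_n ≈ 321 kN·m

Tension: T = A_s f_y = 1420 × 500 = 710000 N.
Try a within the flange: a = T/(0.85 f'_c b_f) = 710000/(0.85 × 36.6 × 630) = 36.23 mm.
Since a = 36.23 ≤ h_f = 105 mm, the stress block lies entirely in the flange; analyse as a rectangular beam of width b_f.
M_n = T(d − a/2) = 710000 × (470 − 18.115) = 320.84 × 10⁶ N·mm.
M_n = 320.84 kN·m.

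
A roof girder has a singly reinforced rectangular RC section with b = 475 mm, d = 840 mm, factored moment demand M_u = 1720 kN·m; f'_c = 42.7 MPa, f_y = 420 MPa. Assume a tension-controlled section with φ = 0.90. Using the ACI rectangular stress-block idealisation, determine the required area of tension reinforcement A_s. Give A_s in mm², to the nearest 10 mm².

A_s ≈ 5930 mm²

M_n = M_u/φ = 1720/0.90 = 1911.11 kN·m.
With M_n = 0.85 f'_c a b (d − a/2), solve the quadratic for a:
a = d − √(d² − 2M_n/(0.85 f'_c b)) = 840 − √(840² − 2 × 1911.11×10⁶/(0.85 × 42.7 × 475)) = 144.37 mm.
A_s = 0.85 f'_c a b / f_y = 0.85 × 42.7 × 144.37 × 475 / 420 = 5926.1 mm².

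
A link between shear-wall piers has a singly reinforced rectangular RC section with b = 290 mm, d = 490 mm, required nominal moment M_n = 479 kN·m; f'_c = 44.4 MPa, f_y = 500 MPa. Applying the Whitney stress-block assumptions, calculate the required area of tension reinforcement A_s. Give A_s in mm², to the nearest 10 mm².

A_s ≈ 2180 mm²

With M_n = 0.85 f'_c a b (d − a/2), solve the quadratic for a:
a = d − √(d² − 2M_n/(0.85 f'_c b)) = 490 − √(490² − 2 × 479×10⁶/(0.85 × 44.4 × 290)) = 99.40 mm.
A_s = 0.85 f'_c a b / f_y = 0.85 × 44.4 × 99.40 × 290 / 500 = 2175.8 mm².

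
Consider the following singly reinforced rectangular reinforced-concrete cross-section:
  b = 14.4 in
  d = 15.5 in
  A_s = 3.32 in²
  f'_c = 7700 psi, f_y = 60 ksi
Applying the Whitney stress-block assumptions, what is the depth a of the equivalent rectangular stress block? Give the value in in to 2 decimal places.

T = A_s f_y = 3.32 × 60 = 199.2 kips.
a = T/(0.85 f'_c b) = 199.2/(0.85 × 7.7 × 14.4) = 2.11 in.

a ≈ 2.11 in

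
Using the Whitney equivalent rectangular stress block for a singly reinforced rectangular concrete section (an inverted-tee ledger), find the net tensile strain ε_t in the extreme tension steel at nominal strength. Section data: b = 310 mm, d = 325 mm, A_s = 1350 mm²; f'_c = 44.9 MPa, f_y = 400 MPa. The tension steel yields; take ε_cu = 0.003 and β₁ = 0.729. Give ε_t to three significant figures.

a = A_s f_y/(0.85 f'_c b) = 45.64 mm.
β₁ = 0.729, so c = a/β₁ = 45.64/0.729 = 62.61 mm.
From the linear strain diagram with ε_cu = 0.003: ε_t = 0.003 (d − c)/c = 0.003 × (325 − 62.61)/62.61 = 0.0126.
Since ε_t ≥ 0.005, the section is tension-controlled.

ε_t ≈ 0.0126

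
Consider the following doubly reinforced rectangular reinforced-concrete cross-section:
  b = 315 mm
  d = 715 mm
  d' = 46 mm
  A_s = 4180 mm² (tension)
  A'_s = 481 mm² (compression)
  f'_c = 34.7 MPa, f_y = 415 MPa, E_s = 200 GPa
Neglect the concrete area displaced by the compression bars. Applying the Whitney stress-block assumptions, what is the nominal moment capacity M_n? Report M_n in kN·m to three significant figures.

M_n ≈ 1100 kN·m

Assume both tension and compression steel yield.
Net tension couple steel: A_s − A'_s = 3699 mm².
a = (A_s − A'_s) f_y / (0.85 f'_c b) = 1535085/(0.85 × 34.7 × 315) = 165.22 mm.
c = a/β₁ = 165.22/0.802 = 206.01 mm; ε'_s = 0.003(c − d')/c = 0.0023 ≥ f_y/E_s = 0.0021, so compression steel does yield.
M_n = (A_s − A'_s) f_y (d − a/2) + A'_s f_y (d − d') = [1535085 × (715 − 82.61) + 199615 × (715 − 46)] × 10⁻⁶ = 970.77 + 133.54 = 1104.31 kN·m.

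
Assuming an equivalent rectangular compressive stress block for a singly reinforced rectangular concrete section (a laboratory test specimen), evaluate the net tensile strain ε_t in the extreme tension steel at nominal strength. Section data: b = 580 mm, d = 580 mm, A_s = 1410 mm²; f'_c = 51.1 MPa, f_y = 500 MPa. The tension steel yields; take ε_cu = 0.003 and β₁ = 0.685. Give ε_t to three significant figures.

ε_t ≈ 0.0396

a = A_s f_y/(0.85 f'_c b) = 27.98 mm.
β₁ = 0.685, so c = a/β₁ = 27.98/0.685 = 40.85 mm.
From the linear strain diagram with ε_cu = 0.003: ε_t = 0.003 (d − c)/c = 0.003 × (580 − 40.85)/40.85 = 0.0396.
Since ε_t ≥ 0.005, the section is tension-controlled.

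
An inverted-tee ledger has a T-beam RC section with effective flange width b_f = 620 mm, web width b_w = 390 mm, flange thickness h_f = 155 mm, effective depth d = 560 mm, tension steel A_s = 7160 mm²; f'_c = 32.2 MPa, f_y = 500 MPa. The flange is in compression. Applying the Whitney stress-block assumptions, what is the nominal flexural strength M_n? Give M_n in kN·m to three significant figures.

Tension: T = A_s f_y = 7160 × 500 = 3580000 N.
Try a within the flange: a = T/(0.85 f'_c b_f) = 3580000/(0.85 × 32.2 × 620) = 210.97 mm.
a = 210.97 > h_f = 155 mm: the block extends into the web. Split into flange-overhang and web parts.
C_f = 0.85 f'_c (b_f − b_w) h_f = 0.85 × 32.2 × (620 − 390) × 155 = 975741 N.
Remaining web compression depth: a_w = (T − C_f)/(0.85 f'_c b_w) = (3580000 − 975741)/(0.85 × 32.2 × 390) = 243.97 mm.
M_n = C_f(d − h_f/2) + (T − C_f)(d − a_w/2) = 975741 × (560 − 77.5) + 2604259 × (560 − 121.985) = 470.80 + 1140.70 = 1611.50 × 10⁶ N·mm.
M_n = 1611.50 kN·m.

M_n ≈ 1610 kN·m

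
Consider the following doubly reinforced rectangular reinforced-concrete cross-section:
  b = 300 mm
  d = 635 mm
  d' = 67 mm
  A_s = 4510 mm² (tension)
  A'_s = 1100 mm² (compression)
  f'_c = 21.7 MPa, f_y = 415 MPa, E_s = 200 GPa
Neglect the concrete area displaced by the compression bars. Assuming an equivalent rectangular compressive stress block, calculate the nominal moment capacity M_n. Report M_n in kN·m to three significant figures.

M_n ≈ 977 kN·m

Assume both tension and compression steel yield.
Net tension couple steel: A_s − A'_s = 3410 mm².
a = (A_s − A'_s) f_y / (0.85 f'_c b) = 1415150/(0.85 × 21.7 × 300) = 255.74 mm.
c = a/β₁ = 255.74/0.85 = 300.87 mm; ε'_s = 0.003(c − d')/c = 0.0023 ≥ f_y/E_s = 0.0021, so compression steel does yield.
M_n = (A_s − A'_s) f_y (d − a/2) + A'_s f_y (d − d') = [1415150 × (635 − 127.87) + 456500 × (635 − 67)] × 10⁻⁶ = 717.67 + 259.29 = 976.96 kN·m.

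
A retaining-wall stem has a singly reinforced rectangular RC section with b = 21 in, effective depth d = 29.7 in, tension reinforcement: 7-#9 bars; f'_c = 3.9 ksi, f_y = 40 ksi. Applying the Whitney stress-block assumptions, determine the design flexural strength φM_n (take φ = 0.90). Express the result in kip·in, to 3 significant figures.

φM_n ≈ 6980 kip·in

A_s = 7 × 1 = 7 in².
T = A_s f_y = 7 × 40 = 280 kips.
a = T/(0.85 f'_c b) = 280/(0.85 × 3.9 × 21) = 4.022 in.
M_n = T(d − a/2) = 280 × (29.7 − 2.011) = 7752.9 kip·in.
φM_n = 0.90 × 7752.9 = 6977.6 kip·in.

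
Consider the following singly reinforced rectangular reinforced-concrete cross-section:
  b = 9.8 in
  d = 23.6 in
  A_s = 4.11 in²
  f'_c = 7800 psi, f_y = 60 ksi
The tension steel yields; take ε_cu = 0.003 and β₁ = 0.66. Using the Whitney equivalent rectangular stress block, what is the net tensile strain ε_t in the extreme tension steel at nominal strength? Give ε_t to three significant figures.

a = A_s f_y/(0.85 f'_c b) = 3.795 in.
β₁ = 0.66, so c = a/β₁ = 3.795/0.66 = 5.750 in.
From the linear strain diagram with ε_cu = 0.003: ε_t = 0.003 (d − c)/c = 0.003 × (23.6 − 5.750)/5.750 = 0.00931.
Since ε_t ≥ 0.005, the section is tension-controlled.

ε_t ≈ 0.00931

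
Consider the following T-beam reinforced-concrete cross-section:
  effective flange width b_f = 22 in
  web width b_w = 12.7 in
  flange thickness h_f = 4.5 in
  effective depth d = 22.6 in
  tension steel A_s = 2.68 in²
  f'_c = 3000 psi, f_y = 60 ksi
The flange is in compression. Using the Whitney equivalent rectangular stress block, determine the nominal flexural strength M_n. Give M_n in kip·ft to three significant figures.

Tension: T = A_s f_y = 2.68 × 60 = 160.8 kips.
Try a within the flange: a = T/(0.85 f'_c b_f) = 160.8/(0.85 × 3 × 22) = 2.866 in.
Since a = 2.866 ≤ h_f = 4.5 in, the stress block lies entirely in the flange; analyse as a rectangular beam of width b_f.
M_n = T(d − a/2) = 160.8 × (22.6 − 1.433) = 3403.7 kip·in.
M_n = 3403.7/12 = 283.64 kip·ft.

M_n ≈ 284 kip·ft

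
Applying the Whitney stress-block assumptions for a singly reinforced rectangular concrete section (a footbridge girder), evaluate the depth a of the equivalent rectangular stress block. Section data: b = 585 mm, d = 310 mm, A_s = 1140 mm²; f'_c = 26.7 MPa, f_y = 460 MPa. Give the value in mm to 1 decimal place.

T = A_s f_y = 1140 × 460 = 524400 N = 524.4 kN.
Setting C = 0.85 f'_c a b equal to T: a = 524400/(0.85 × 26.7 × 585) = 39.5 mm.

a ≈ 39.5 mm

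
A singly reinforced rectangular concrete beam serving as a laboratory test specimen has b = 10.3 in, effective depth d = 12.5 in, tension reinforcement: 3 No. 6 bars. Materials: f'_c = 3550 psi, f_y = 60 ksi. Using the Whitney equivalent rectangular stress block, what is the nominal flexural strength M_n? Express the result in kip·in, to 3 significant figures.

A_s = 3 × 0.44 = 1.32 in².
T = A_s f_y = 1.32 × 60 = 79.2 kips.
a = T/(0.85 f'_c b) = 79.2/(0.85 × 3.55 × 10.3) = 2.548 in.
M_n = T(d − a/2) = 79.2 × (12.5 − 1.274) = 889.1 kip·in.

M_n ≈ 889 kip·in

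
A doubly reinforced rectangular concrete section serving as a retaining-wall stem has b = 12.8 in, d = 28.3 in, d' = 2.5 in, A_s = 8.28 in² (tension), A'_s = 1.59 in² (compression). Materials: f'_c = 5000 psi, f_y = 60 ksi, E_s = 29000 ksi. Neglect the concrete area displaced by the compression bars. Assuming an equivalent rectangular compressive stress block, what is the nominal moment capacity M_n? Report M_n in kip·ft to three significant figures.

Assume both steels yield.
a = (A_s − A'_s) f_y/(0.85 f'_c b) = (8.28 − 1.59) × 60/(0.85 × 5 × 12.8) = 7.379 in.
c = a/β₁ = 7.379/0.8 = 9.224 in; ε'_s = 0.003(c − d')/c = 0.0022 ≥ ε_y = 0.0021, so the compression steel yields.
M_n = (A_s − A'_s) f_y (d − a/2) + A'_s f_y (d − d') = 401.4 × (28.3 − 3.6895) + 95.4 × (28.3 − 2.5) = 9878.7 + 2461.3 = 12340.0 kip·in = 12340.0/12 = 1028.33 kip·ft.

M_n ≈ 1030 kip·ft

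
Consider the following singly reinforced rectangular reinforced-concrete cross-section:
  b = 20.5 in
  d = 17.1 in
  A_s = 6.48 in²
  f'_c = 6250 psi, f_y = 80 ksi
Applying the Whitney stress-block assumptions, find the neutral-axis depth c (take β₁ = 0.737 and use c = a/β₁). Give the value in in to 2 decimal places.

c ≈ 6.46 in

T = A_s f_y = 6.48 × 80 = 518.4 kips.
a = T/(0.85 f'_c b) = 518.4/(0.85 × 6.25 × 20.5) = 4.7601 in.
With β₁ = 0.737, c = a/β₁ = 4.7601/0.737 = 6.46 in.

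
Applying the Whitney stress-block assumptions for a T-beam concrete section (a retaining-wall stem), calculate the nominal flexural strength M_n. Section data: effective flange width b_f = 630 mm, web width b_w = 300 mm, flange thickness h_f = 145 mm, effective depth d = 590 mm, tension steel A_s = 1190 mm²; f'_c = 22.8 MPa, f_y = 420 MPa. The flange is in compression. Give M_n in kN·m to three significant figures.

Tension: T = A_s f_y = 1190 × 420 = 499800 N.
Try a within the flange: a = T/(0.85 f'_c b_f) = 499800/(0.85 × 22.8 × 630) = 40.94 mm.
Since a = 40.94 ≤ h_f = 145 mm, the stress block lies entirely in the flange; analyse as a rectangular beam of width b_f.
M_n = T(d − a/2) = 499800 × (590 − 20.47) = 284.65 × 10⁶ N·mm.
M_n = 284.65 kN·m.

M_n ≈ 285 kN·m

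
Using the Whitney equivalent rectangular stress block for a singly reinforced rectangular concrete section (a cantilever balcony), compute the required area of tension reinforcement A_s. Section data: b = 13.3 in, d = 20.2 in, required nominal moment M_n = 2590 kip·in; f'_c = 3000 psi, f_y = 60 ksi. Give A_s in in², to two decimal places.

A_s ≈ 2.39 in²

From M_n = 0.85 f'_c a b (d − a/2):
a = d − √(d² − 2M_n/(0.85 f'_c b)) = 20.2 − √(20.2² − 2 × 2590/(0.85 × 3 × 13.3)) = 4.222 in.
A_s = 0.85 f'_c a b / f_y = 0.85 × 3 × 4.222 × 13.3 / 60 = 2.386 in².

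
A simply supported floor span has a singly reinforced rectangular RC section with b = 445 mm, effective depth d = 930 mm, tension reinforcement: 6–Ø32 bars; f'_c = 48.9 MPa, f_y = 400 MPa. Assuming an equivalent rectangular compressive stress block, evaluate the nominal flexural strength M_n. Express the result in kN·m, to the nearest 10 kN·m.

M_n ≈ 1690 kN·m

A_s = 6 × 804 = 4824 mm².
T = A_s f_y = 4824 × 400 = 1929600 N = 1929.6 kN.
From C = T: a = T/(0.85 f'_c b) = 1929600/(0.85 × 48.9 × 445) = 104.32 mm.
M_n = T(d − a/2) = 1929.6 kN × (930 − 52.16) mm = 1693.88 kN·m.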